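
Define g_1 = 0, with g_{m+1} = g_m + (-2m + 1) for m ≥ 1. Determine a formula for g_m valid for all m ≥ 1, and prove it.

Claim: g_m = -m^2 + 2m − 1.

Base case: g_1 = 0, and -1^2 + 2·1 − 1 = 0.
Assume g_r = -r^2 + 2r − 1.
Then g_{r+1} = g_r + (-2r + 1) = (-r^2 + 2r − 1) + (-2r + 1) = -r^2,
and -(r+1)^2 + 2·(r+1) − 1 = -r^2.
This completes the inductive step, so g_m = -m^2 + 2m − 1 for all m ≥ 1.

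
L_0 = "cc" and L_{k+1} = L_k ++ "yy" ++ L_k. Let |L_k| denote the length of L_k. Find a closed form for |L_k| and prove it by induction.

Claim: |L_k| = 2^{k+2} − 2.

Base case: |L_0| = 2, and 2^{0+2} − 2 = 2.
Assume |L_r| = 2^{r+2} − 2.
Then |L_{r+1}| = |L_r| + 2 + |L_r| = 2|L_r| + 2 = 2(2^{r+2} − 2) + 2 = 2^{r+3} − 4 + 2 = 2^{r+3} − 2.
So the formula holds for r+1, and by induction |L_k| = 2^{k+2} − 2 for all k ≥ 0.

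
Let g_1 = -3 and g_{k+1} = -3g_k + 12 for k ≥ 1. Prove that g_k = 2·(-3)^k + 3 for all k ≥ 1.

Base case: g_1 = -3, and 2·(-3)^1 + 3 = -6 + 3 = -3.
Assume g_m = 2·(-3)^m + 3 for some m ≥ 1.
Then g_{m+1} = -3g_m + 12 = -3·(2·(-3)^m + 3) + 12 = -6·(-3)^m − 9 + 12 = 2·(-3)^{m+1} + 3.
Hence g_k = 2·(-3)^k + 3 for every k ≥ 1, by induction.

g_k = 2·(-3)^k + 3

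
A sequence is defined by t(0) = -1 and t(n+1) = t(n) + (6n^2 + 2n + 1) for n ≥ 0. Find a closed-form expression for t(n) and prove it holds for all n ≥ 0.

Claim: t(n) = 2n^3 − 2n^2 + n − 1.

Base case: t(0) = -1, and 2·0^3 − 2·0^2 + 0 − 1 = -1.
Assume t(k) = 2k^3 − 2k^2 + k − 1.
Then t(k+1) = t(k) + (6k^2 + 2k + 1) = (2k^3 − 2k^2 + k − 1) + (6k^2 + 2k + 1) = 2k^3 + 4k^2 + 3k,
and 2·(k+1)^3 − 2·(k+1)^2 + (k+1) − 1 = 2k^3 + 4k^2 + 3k.
Hence t(n) = 2n^3 − 2n^2 + n − 1 for every n ≥ 0, by induction.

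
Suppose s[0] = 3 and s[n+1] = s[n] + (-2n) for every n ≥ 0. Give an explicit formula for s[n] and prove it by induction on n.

Claim: s[n] = -n^2 + n + 3.

Base case: s[0] = 3, and -0^2 + 0 + 3 = 3.
Assume s[k] = -k^2 + k + 3.
Then s[k+1] = s[k] + (-2k) = (-k^2 + k + 3) + (-2k) = -k^2 − k + 3,
and -(k+1)^2 + (k+1) + 3 = -k^2 − k + 3.
By induction, s[n] = -n^2 + n + 3 for all n ≥ 0.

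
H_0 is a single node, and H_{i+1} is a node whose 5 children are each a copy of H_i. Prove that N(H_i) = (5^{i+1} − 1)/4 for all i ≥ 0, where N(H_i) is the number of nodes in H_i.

Base case: N(H_0) = 1, and (5^{0+1} − 1)/4 = 1.
Assume N(H_r) = (5^{r+1} − 1)/4.
Then N(H_{r+1}) = 1 + 5N(H_r) = 1 + 5·(5^{r+1} − 1)/4 = 1 + (5^{r+2} − 5)/4 = (4 + 5^{r+2} − 5)/4 = (5^{r+2} − 1)/4.
This completes the inductive step, so N(H_i) = (5^{i+1} − 1)/4 for all i ≥ 0.

N(H_i) = (5^{i+1} − 1)/4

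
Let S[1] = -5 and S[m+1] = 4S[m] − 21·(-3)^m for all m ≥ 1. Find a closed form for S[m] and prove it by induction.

Claim: S[m] = 4^m + 3·(-3)^m.

Base case: S[1] = -5, and 4^1 + 3·(-3)^1 = 4 − 9 = -5.
Assume S[k] = 4^k + 3·(-3)^k for some k ≥ 1.
Then S[k+1] = 4S[k] − 21·(-3)^k = 4·(4^k + 3·(-3)^k) − 21·(-3)^k = 4^{k+1} + 12·(-3)^k − 21·(-3)^k = 4^{k+1} − 9·(-3)^k = 4^{k+1} + 3·(-3)^{k+1}.
Hence S[m] = 4^m + 3·(-3)^m for every m ≥ 1, by induction.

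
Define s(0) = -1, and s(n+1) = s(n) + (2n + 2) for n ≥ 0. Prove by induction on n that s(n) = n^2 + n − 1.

Base case: s(0) = -1, and 0^2 + 0 − 1 = -1.
Assume s(m) = m^2 + m − 1.
Then s(m+1) = s(m) + (2m + 2) = (m^2 + m − 1) + (2m + 2) = m^2 + 3m + 1,
and (m+1)^2 + (m+1) − 1 = m^2 + 3m + 1.
Hence s(n) = n^2 + n − 1 for every n ≥ 0, by induction.

s(n) = n^2 + n − 1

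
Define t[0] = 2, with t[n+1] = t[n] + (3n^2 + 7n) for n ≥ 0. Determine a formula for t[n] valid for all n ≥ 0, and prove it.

Claim: t[n] = n^3 + 2n^2 − 3n + 2.

Base case: t[0] = 2, and 0^3 + 2·0^2 − 3·0 + 2 = 2.
Assume t[m] = m^3 + 2m^2 − 3m + 2.
Then t[m+1] = t[m] + (3m^2 + 7m) = (m^3 + 2m^2 − 3m + 2) + (3m^2 + 7m) = m^3 + 5m^2 + 4m + 2,
and (m+1)^3 + 2·(m+1)^2 − 3·(m+1) + 2 = m^3 + 5m^2 + 4m + 2.
Hence t[n] = n^3 + 2n^2 − 3n + 2 for every n ≥ 0, by induction.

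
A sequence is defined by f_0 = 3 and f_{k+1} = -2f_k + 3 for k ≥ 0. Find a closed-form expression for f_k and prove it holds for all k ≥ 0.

Claim: f_k = 2·(-2)^k + 1.

Base case: f_0 = 3, and 2·(-2)^0 + 1 = 2 + 1 = 3.
Assume f_r = 2·(-2)^r + 1 for some r ≥ 0.
Then f_{r+1} = -2f_r + 3 = -2·(2·(-2)^r + 1) + 3 = -4·(-2)^r − 2 + 3 = 2·(-2)^{r+1} + 1.
So the formula holds for r+1, and by induction f_k = 2·(-2)^k + 1 for all k ≥ 0.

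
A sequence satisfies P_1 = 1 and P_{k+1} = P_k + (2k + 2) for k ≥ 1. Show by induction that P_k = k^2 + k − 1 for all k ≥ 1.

Base case: P_1 = 1, and 1^2 + 1 − 1 = 1.
Assume P_j = j^2 + j − 1.
Then P_{j+1} = P_j + (2j + 2) = (j^2 + j − 1) + (2j + 2) = j^2 + 3j + 1,
and (j+1)^2 + (j+1) − 1 = j^2 + 3j + 1.
By induction, P_k = k^2 + k − 1 for all k ≥ 1.

P_k = k^2 + k − 1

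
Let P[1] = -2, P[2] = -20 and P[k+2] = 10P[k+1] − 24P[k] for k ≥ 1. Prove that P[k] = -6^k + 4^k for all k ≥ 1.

Base cases: P[1] = -2 and -6^1 + 4^1 = -2; P[2] = -20 and -6^2 + 4^2 = -20.
Assume P[i] = -6^i + 4^i for all 1 ≤ i ≤ j, where j ≥ 2.
Then P[j+1] = 10P[j] − 24P[j−1] = 10·(-6^j + 4^j) − 24·(-6^{j−1} + 4^{j−1}) = -(10·6 − 24)6^{j−1} + (10·4 − 24)4^{j−1} = -36·6^{j−1} + 16·4^{j−1} = -6^{j+1} + 4^{j+1}.
Hence P[k] = -6^k + 4^k for every k ≥ 1, by strong induction.

P[k] = -6^k + 4^k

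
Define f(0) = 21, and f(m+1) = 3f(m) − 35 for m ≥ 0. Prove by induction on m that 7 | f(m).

Base case: f(0) = 21 = 7·3, so 7 | f(0).
Assume 7 | f(r), so f(r) = 7t for some integer t.
Then f(r+1) = 3f(r) − 35 = 3·(7t) − 35 = 7(3t − 5), so 7 | f(r+1).
This completes the inductive step, so 7 | f(m) for all m ≥ 0.

7 | f(m)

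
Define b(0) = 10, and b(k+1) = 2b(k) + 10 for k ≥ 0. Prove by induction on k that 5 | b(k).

Base case: b(0) = 10 = 5·2, so 5 | b(0).
Assume 5 | b(r), so b(r) = 5t for some integer t.
Then b(r+1) = 2b(r) + 10 = 2·(5t) + 10 = 5(2t + 2), so 5 | b(r+1).
This completes the inductive step, so 5 | b(k) for all k ≥ 0.

5 | b(k)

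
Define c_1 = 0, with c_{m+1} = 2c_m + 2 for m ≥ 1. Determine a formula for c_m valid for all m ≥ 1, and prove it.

Claim: c_m = 2^m − 2.

Base case: c_1 = 0, and 2^1 − 2 = 2 − 2 = 0.
Assume c_j = 2^j − 2 for some j ≥ 1.
Then c_{j+1} = 2c_j + 2 = 2·(2^j − 2) + 2 = 2^{j+1} − 4 + 2 = 2^{j+1} − 2.
By induction, c_m = 2^m − 2 for all m ≥ 1.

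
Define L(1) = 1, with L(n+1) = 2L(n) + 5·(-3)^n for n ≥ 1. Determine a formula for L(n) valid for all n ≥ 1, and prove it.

Claim: L(n) = -2^n − (-3)^n.

Base case: L(1) = 1, and -2^1 − (-3)^1 = -2 + 3 = 1.
Assume L(k) = -2^k − (-3)^k for some k ≥ 1.
Then L(k+1) = 2L(k) + 5·(-3)^k = 2·(-2^k − (-3)^k) + 5·(-3)^k = -2^{k+1} − 2·(-3)^k + 5·(-3)^k = -2^{k+1} + 3·(-3)^k = -2^{k+1} − (-3)^{k+1}.
So the formula holds for k+1, and by induction L(n) = -2^n − (-3)^n for all n ≥ 1.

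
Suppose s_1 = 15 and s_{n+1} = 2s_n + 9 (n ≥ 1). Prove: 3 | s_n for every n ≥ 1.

Base case: s_1 = 15 = 3·5, so 3 | s_1.
Assume 3 | s_j, so s_j = 3t for some integer t.
Then s_{j+1} = 2s_j + 9 = 2·(3t) + 9 = 3(2t + 3), so 3 | s_{j+1}.
This completes the inductive step, so 3 | s_n for all n ≥ 1.

3 | s_n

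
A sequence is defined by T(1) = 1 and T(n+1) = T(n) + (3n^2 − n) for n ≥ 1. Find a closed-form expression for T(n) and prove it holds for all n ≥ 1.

Claim: T(n) = n^3 − 2n^2 + n + 1.

Base case: T(1) = 1, and 1^3 − 2·1^2 + 1 + 1 = 1.
Assume T(j) = j^3 − 2j^2 + j + 1.
Then T(j+1) = T(j) + (3j^2 − j) = (j^3 − 2j^2 + j + 1) + (3j^2 − j) = j^3 + j^2 + 1,
and (j+1)^3 − 2·(j+1)^2 + (j+1) + 1 = j^3 + j^2 + 1.
Hence T(n) = n^3 − 2n^2 + n + 1 for every n ≥ 1, by induction.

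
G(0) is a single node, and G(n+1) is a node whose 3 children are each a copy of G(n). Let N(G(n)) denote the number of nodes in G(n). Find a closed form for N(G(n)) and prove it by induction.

Claim: N(G(n)) = (3^{n+1} − 1)/2.

Base case: N(G(0)) = 1, and (3^{0+1} − 1)/2 = 1.
Assume N(G(r)) = (3^{r+1} − 1)/2.
Then N(G(r+1)) = 1 + 3N(G(r)) = 1 + 3·(3^{r+1} − 1)/2 = 1 + (3^{r+2} − 3)/2 = (2 + 3^{r+2} − 3)/2 = (3^{r+2} − 1)/2.
Hence N(G(n)) = (3^{n+1} − 1)/2 for every n ≥ 0, by induction.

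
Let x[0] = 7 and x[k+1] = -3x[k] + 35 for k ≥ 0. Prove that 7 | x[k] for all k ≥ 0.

Base case: x[0] = 7 = 7·1, so 7 | x[0].
Assume 7 | x[j], so x[j] = 7t for some integer t.
Then x[j+1] = -3x[j] + 35 = -3·(7t) + 35 = 7(-3t + 5), so 7 | x[j+1].
So the property holds for j+1, and by induction 7 | x[k] for all k ≥ 0.

7 | x[k]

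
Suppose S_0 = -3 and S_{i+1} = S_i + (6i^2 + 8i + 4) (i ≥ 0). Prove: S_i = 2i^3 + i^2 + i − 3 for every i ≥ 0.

Base case: S_0 = -3, and 2·0^3 + 0^2 + 0 − 3 = -3.
Assume S_r = 2r^3 + r^2 + r − 3.
Then S_{r+1} = S_r + (6r^2 + 8r + 4) = (2r^3 + r^2 + r − 3) + (6r^2 + 8r + 4) = 2r^3 + 7r^2 + 9r + 1,
and 2·(r+1)^3 + (r+1)^2 + (r+1) − 3 = 2r^3 + 7r^2 + 9r + 1.
Hence S_i = 2i^3 + i^2 + i − 3 for every i ≥ 0, by induction.

S_i = 2i^3 + i^2 + i − 3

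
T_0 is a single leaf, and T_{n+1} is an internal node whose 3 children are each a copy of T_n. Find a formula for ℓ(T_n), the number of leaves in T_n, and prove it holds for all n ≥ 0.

Claim: ℓ(T_n) = 3^n.

Base case: ℓ(T_0) = 1, and 3^0 = 1.
Assume ℓ(T_r) = 3^r.
Then ℓ(T_{r+1}) = 3·ℓ(T_r) = 3·3^r = 3^{r+1}.
Hence ℓ(T_n) = 3^n for every n ≥ 0, by induction.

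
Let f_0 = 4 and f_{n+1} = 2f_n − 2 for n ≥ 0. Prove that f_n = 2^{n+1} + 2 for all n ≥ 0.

Base case: f_0 = 4, and 2^{0+1} + 2 = 2 + 2 = 4.
Assume f_m = 2^{m+1} + 2 for some m ≥ 0.
Then f_{m+1} = 2f_m − 2 = 2·(2^{m+1} + 2) − 2 = 2^{m+2} + 4 − 2 = 2^{m+2} + 2.
By induction, f_n = 2^{n+1} + 2 for all n ≥ 0.

f_n = 2^{n+1} + 2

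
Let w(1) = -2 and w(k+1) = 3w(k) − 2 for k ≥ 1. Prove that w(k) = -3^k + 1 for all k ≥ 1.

Base case: w(1) = -2, and -3^1 + 1 = -3 + 1 = -2.
Assume w(r) = -3^r + 1 for some r ≥ 1.
Then w(r+1) = 3w(r) − 2 = 3·(-3^r + 1) − 2 = -3^{r+1} + 3 − 2 = -3^{r+1} + 1.
Hence w(k) = -3^k + 1 for every k ≥ 1, by induction.

w(k) = -3^k + 1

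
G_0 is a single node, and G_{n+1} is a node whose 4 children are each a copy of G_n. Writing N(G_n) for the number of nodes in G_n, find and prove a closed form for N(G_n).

Claim: N(G_n) = (4^{n+1} − 1)/3.

Base case: N(G_0) = 1, and (4^{0+1} − 1)/3 = 1.
Assume N(G_j) = (4^{j+1} − 1)/3.
Then N(G_{j+1}) = 1 + 4N(G_j) = 1 + 4·(4^{j+1} − 1)/3 = 1 + (4^{j+2} − 4)/3 = (3 + 4^{j+2} − 4)/3 = (4^{j+2} − 1)/3.
Hence N(G_n) = (4^{n+1} − 1)/3 for every n ≥ 0, by induction.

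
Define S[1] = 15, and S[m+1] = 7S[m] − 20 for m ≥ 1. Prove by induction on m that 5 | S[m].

Base case: S[1] = 15 = 5·3, so 5 | S[1].
Assume 5 | S[r], so S[r] = 5t for some integer t.
Then S[r+1] = 7S[r] − 20 = 7·(5t) − 20 = 5(7t − 4), so 5 | S[r+1].
This completes the inductive step, so 5 | S[m] for all m ≥ 1.

5 | S[m]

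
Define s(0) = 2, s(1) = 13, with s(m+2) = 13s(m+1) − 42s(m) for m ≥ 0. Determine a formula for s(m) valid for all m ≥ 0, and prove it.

Claim: s(m) = 6^m + 7^m.

Base cases: s(0) = 2 and 6^0 + 7^0 = 2; s(1) = 13 and 6^1 + 7^1 = 13.
Assume s(j) = 6^j + 7^j for all 0 ≤ j ≤ k, where k ≥ 1.
Then s(k+1) = 13s(k) − 42s(k−1) = 13·(6^k + 7^k) − 42·(6^{k−1} + 7^{k−1}) = (13·6 − 42)6^{k−1} + (13·7 − 42)7^{k−1} = 36·6^{k−1} + 49·7^{k−1} = 6^{k+1} + 7^{k+1}.
This completes the inductive step, so s(m) = 6^m + 7^m for all m ≥ 0.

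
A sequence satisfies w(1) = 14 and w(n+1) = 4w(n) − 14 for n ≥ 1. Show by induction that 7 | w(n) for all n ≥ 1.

Base case: w(1) = 14 = 7·2, so 7 | w(1).
Assume 7 | w(j), so w(j) = 7t for some integer t.
Then w(j+1) = 4w(j) − 14 = 4·(7t) − 14 = 7(4t − 2), so 7 | w(j+1).
This completes the inductive step, so 7 | w(n) for all n ≥ 1.

7 | w(n)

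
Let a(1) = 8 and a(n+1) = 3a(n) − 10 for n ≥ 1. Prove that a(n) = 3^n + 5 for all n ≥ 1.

Base case: a(1) = 8, and 3^1 + 5 = 3 + 5 = 8.
Assume a(r) = 3^r + 5 for some r ≥ 1.
Then a(r+1) = 3a(r) − 10 = 3·(3^r + 5) − 10 = 3^{r+1} + 15 − 10 = 3^{r+1} + 5.
Hence a(n) = 3^n + 5 for every n ≥ 1, by induction.

a(n) = 3^n + 5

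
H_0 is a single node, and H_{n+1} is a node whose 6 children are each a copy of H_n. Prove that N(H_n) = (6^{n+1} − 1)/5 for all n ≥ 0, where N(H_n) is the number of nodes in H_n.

Base case: N(H_0) = 1, and (6^{0+1} − 1)/5 = 1.
Assume N(H_m) = (6^{m+1} − 1)/5.
Then N(H_{m+1}) = 1 + 6N(H_m) = 1 + 6·(6^{m+1} − 1)/5 = 1 + (6^{m+2} − 6)/5 = (5 + 6^{m+2} − 6)/5 = (6^{m+2} − 1)/5.
By induction, N(H_n) = (6^{n+1} − 1)/5 for all n ≥ 0.

N(H_n) = (6^{n+1} − 1)/5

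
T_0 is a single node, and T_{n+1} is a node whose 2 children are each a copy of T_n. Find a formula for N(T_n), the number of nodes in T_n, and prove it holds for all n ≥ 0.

Claim: N(T_n) = 2^{n+1} − 1.

Base case: N(T_0) = 1, and 2^{0+1} − 1 = 1.
Assume N(T_j) = 2^{j+1} − 1.
Then N(T_{j+1}) = 1 + 2N(T_j) = 1 + 2(2^{j+1} − 1) = 2^{j+2} − 2 + 1 = 2^{j+2} − 1.
So the formula holds for j+1, and by induction N(T_n) = 2^{n+1} − 1 for all n ≥ 0.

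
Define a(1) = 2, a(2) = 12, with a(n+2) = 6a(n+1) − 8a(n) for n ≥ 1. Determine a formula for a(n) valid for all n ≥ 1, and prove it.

Claim: a(n) = 4^n − 2^n.

Base cases: a(1) = 2 and 4^1 − 2^1 = 2; a(2) = 12 and 4^2 − 2^2 = 12.
Assume a(j) = 4^j − 2^j for all 1 ≤ j ≤ m, where m ≥ 2.
Then a(m+1) = 6a(m) − 8a(m−1) = 6·(4^m − 2^m) − 8·(4^{m−1} − 2^{m−1}) = (6·4 − 8)4^{m−1} − (6·2 − 8)2^{m−1} = 16·4^{m−1} − 4·2^{m−1} = 4^{m+1} − 2^{m+1}.
Hence a(n) = 4^n − 2^n for every n ≥ 1, by strong induction.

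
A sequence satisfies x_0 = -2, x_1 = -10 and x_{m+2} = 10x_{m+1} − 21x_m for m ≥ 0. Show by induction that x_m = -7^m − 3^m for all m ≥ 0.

Base cases: x_0 = -2 and -7^0 − 3^0 = -2; x_1 = -10 and -7^1 − 3^1 = -10.
Assume x_j = -7^j − 3^j for all 0 ≤ j ≤ r, where r ≥ 1.
Then x_{r+1} = 10x_r − 21x_{r−1} = 10·(-7^r − 3^r) − 21·(-7^{r−1} − 3^{r−1}) = -(10·7 − 21)7^{r−1} − (10·3 − 21)3^{r−1} = -49·7^{r−1} − 9·3^{r−1} = -7^{r+1} − 3^{r+1}.
Hence x_m = -7^m − 3^m for every m ≥ 0, by strong induction.

x_m = -7^m − 3^m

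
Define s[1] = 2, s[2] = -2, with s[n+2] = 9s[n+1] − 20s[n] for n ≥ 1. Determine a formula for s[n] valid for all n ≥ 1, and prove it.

Claim: s[n] = 3·4^n − 2·5^n.

Base cases: s[1] = 2 and 3·4^1 − 2·5^1 = 2; s[2] = -2 and 3·4^2 − 2·5^2 = -2.
Assume s[j] = 3·4^j − 2·5^j for all 1 ≤ j ≤ k, where k ≥ 2.
Then s[k+1] = 9s[k] − 20s[k−1] = 9·(3·4^k − 2·5^k) − 20·(3·4^{k−1} − 2·5^{k−1}) = 3·(9·4 − 20)4^{k−1} − 2·(9·5 − 20)5^{k−1} = 48·4^{k−1} − 50·5^{k−1} = 3·4^{k+1} − 2·5^{k+1}.
Hence s[n] = 3·4^n − 2·5^n for every n ≥ 1, by strong induction.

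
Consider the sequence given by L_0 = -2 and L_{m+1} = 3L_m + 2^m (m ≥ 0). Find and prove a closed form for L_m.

Claim: L_m = -3^m − 2^m.

Base case: L_0 = -2, and -3^0 − 2^0 = -1 − 1 = -2.
Assume L_r = -3^r − 2^r for some r ≥ 0.
Then L_{r+1} = 3L_r + 2^r = 3·(-3^r − 2^r) + 2^r = -3^{r+1} − 3·2^r + 2^r = -3^{r+1} − 2·2^r = -3^{r+1} − 2^{r+1}.
Hence L_m = -3^m − 2^m for every m ≥ 0, by induction.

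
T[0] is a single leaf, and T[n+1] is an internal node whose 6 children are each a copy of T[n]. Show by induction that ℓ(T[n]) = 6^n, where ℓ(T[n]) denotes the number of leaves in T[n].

Base case: ℓ(T[0]) = 1, and 6^0 = 1.
Assume ℓ(T[r]) = 6^r.
Then ℓ(T[r+1]) = 6·ℓ(T[r]) = 6·6^r = 6^{r+1}.
Hence ℓ(T[n]) = 6^n for every n ≥ 0, by induction.

ℓ(T[n]) = 6^n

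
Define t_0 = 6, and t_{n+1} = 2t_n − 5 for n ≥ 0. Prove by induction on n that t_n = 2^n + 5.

Base case: t_0 = 6, and 2^0 + 5 = 1 + 5 = 6.
Assume t_r = 2^r + 5 for some r ≥ 0.
Then t_{r+1} = 2t_r − 5 = 2·(2^r + 5) − 5 = 2^{r+1} + 10 − 5 = 2^{r+1} + 5.
Hence t_n = 2^n + 5 for every n ≥ 0, by induction.

t_n = 2^n + 5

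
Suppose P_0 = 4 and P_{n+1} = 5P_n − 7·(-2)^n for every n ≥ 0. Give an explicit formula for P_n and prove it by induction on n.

Claim: P_n = 3·5^n + (-2)^n.

Base case: P_0 = 4, and 3·5^0 + (-2)^0 = 3 + 1 = 4.
Assume P_j = 3·5^j + (-2)^j for some j ≥ 0.
Then P_{j+1} = 5P_j − 7·(-2)^j = 5·(3·5^j + (-2)^j) − 7·(-2)^j = 3·5^{j+1} + 5·(-2)^j − 7·(-2)^j = 3·5^{j+1} − 2·(-2)^j = 3·5^{j+1} + (-2)^{j+1}.
Hence P_n = 3·5^n + (-2)^n for every n ≥ 0, by induction.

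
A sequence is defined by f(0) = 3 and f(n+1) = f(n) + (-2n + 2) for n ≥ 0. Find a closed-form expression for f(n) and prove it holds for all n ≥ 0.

Claim: f(n) = -n^2 + 3n + 3.

Base case: f(0) = 3, and -0^2 + 3·0 + 3 = 3.
Assume f(k) = -k^2 + 3k + 3.
Then f(k+1) = f(k) + (-2k + 2) = (-k^2 + 3k + 3) + (-2k + 2) = -k^2 + k + 5,
and -(k+1)^2 + 3·(k+1) + 3 = -k^2 + k + 5.
Hence f(n) = -n^2 + 3n + 3 for every n ≥ 0, by induction.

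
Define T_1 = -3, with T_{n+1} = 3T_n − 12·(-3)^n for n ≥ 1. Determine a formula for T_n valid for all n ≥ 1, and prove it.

Claim: T_n = 3^n + 2·(-3)^n.

Base case: T_1 = -3, and 3^1 + 2·(-3)^1 = 3 − 6 = -3.
Assume T_j = 3^j + 2·(-3)^j for some j ≥ 1.
Then T_{j+1} = 3T_j − 12·(-3)^j = 3·(3^j + 2·(-3)^j) − 12·(-3)^j = 3^{j+1} + 6·(-3)^j − 12·(-3)^j = 3^{j+1} − 6·(-3)^j = 3^{j+1} + 2·(-3)^{j+1}.
This completes the inductive step, so T_n = 3^n + 2·(-3)^n for all n ≥ 1.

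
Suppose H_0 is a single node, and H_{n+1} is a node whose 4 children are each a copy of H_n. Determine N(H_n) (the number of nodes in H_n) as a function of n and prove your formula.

Claim: N(H_n) = (4^{n+1} − 1)/3.

Base case: N(H_0) = 1, and (4^{0+1} − 1)/3 = 1.
Assume N(H_r) = (4^{r+1} − 1)/3.
Then N(H_{r+1}) = 1 + 4N(H_r) = 1 + 4·(4^{r+1} − 1)/3 = 1 + (4^{r+2} − 4)/3 = (3 + 4^{r+2} − 4)/3 = (4^{r+2} − 1)/3.
Hence N(H_n) = (4^{n+1} − 1)/3 for every n ≥ 0, by induction.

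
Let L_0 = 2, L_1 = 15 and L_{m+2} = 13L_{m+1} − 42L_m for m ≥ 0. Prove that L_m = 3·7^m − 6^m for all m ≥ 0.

Base cases: L_0 = 2 and 3·7^0 − 6^0 = 2; L_1 = 15 and 3·7^1 − 6^1 = 15.
Assume L_j = 3·7^j − 6^j for all 0 ≤ j ≤ k, where k ≥ 1.
Then L_{k+1} = 13L_k − 42L_{k−1} = 13·(3·7^k − 6^k) − 42·(3·7^{k−1} − 6^{k−1}) = 3·(13·7 − 42)7^{k−1} − (13·6 − 42)6^{k−1} = 147·7^{k−1} − 36·6^{k−1} = 3·7^{k+1} − 6^{k+1}.
Hence L_m = 3·7^m − 6^m for every m ≥ 0, by strong induction.

L_m = 3·7^m − 6^m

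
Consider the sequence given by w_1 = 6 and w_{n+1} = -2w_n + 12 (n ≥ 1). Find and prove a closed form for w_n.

Claim: w_n = -(-2)^n + 4.

Base case: w_1 = 6, and -(-2)^1 + 4 = 2 + 4 = 6.
Assume w_r = -(-2)^r + 4 for some r ≥ 1.
Then w_{r+1} = -2w_r + 12 = -2·(-(-2)^r + 4) + 12 = 2·(-2)^r − 8 + 12 = -(-2)^{r+1} + 4.
Hence w_n = -(-2)^n + 4 for every n ≥ 1, by induction.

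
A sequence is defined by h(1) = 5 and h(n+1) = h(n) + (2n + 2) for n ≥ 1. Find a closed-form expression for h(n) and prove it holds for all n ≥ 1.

Claim: h(n) = n^2 + n + 3.

Base case: h(1) = 5, and 1^2 + 1 + 3 = 5.
Assume h(m) = m^2 + m + 3.
Then h(m+1) = h(m) + (2m + 2) = (m^2 + m + 3) + (2m + 2) = m^2 + 3m + 5,
and (m+1)^2 + (m+1) + 3 = m^2 + 3m + 5.
By induction, h(n) = n^2 + n + 3 for all n ≥ 1.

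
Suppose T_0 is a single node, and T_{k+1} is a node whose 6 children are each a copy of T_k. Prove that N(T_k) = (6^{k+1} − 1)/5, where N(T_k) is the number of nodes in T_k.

Base case: N(T_0) = 1, and (6^{0+1} − 1)/5 = 1.
Assume N(T_j) = (6^{j+1} − 1)/5.
Then N(T_{j+1}) = 1 + 6N(T_j) = 1 + 6·(6^{j+1} − 1)/5 = 1 + (6^{j+2} − 6)/5 = (5 + 6^{j+2} − 6)/5 = (6^{j+2} − 1)/5.
By induction, N(T_k) = (6^{k+1} − 1)/5 for all k ≥ 0.

N(T_k) = (6^{k+1} − 1)/5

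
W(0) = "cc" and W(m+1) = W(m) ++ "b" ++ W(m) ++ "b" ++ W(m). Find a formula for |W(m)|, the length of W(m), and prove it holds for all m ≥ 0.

Claim: |W(m)| = 3^{m+1} − 1.

Base case: |W(0)| = 2, and 3^{0+1} − 1 = 2.
Assume |W(r)| = 3^{r+1} − 1.
Then |W(r+1)| = 3|W(r)| + 2 = 3(3^{r+1} − 1) + 2 = 3^{r+2} − 3 + 2 = 3^{r+2} − 1.
Hence |W(m)| = 3^{m+1} − 1 for every m ≥ 0, by induction.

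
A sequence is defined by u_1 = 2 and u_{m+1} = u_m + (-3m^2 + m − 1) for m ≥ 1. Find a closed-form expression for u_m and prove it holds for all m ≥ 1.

Claim: u_m = -m^3 + 2m^2 − 2m + 3.

Base case: u_1 = 2, and -1^3 + 2·1^2 − 2·1 + 3 = 2.
Assume u_j = -j^3 + 2j^2 − 2j + 3.
Then u_{j+1} = u_j + (-3j^2 + j − 1) = (-j^3 + 2j^2 − 2j + 3) + (-3j^2 + j − 1) = -j^3 − j^2 − j + 2,
and -(j+1)^3 + 2·(j+1)^2 − 2·(j+1) + 3 = -j^3 − j^2 − j + 2.
Hence u_m = -m^3 + 2m^2 − 2m + 3 for every m ≥ 1, by induction.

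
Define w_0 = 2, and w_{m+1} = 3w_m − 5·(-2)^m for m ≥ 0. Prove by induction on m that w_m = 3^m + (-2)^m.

Base case: w_0 = 2, and 3^0 + (-2)^0 = 1 + 1 = 2.
Assume w_j = 3^j + (-2)^j for some j ≥ 0.
Then w_{j+1} = 3w_j − 5·(-2)^j = 3·(3^j + (-2)^j) − 5·(-2)^j = 3^{j+1} + 3·(-2)^j − 5·(-2)^j = 3^{j+1} − 2·(-2)^j = 3^{j+1} + (-2)^{j+1}.
This completes the inductive step, so w_m = 3^m + (-2)^m for all m ≥ 0.

w_m = 3^m + (-2)^m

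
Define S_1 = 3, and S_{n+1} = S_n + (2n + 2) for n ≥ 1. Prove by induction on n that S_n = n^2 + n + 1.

Base case: S_1 = 3, and 1^2 + 1 + 1 = 3.
Assume S_r = r^2 + r + 1.
Then S_{r+1} = S_r + (2r + 2) = (r^2 + r + 1) + (2r + 2) = r^2 + 3r + 3,
and (r+1)^2 + (r+1) + 1 = r^2 + 3r + 3.
By induction, S_n = n^2 + n + 1 for all n ≥ 1.

S_n = n^2 + n + 1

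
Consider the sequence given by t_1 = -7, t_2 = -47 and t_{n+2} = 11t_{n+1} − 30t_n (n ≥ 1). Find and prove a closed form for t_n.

Claim: t_n = 5^n − 2·6^n.

Base cases: t_1 = -7 and 5^1 − 2·6^1 = -7; t_2 = -47 and 5^2 − 2·6^2 = -47.
Assume t_j = 5^j − 2·6^j for all 1 ≤ j ≤ k, where k ≥ 2.
Then t_{k+1} = 11t_k − 30t_{k−1} = 11·(5^k − 2·6^k) − 30·(5^{k−1} − 2·6^{k−1}) = (11·5 − 30)5^{k−1} − 2·(11·6 − 30)6^{k−1} = 25·5^{k−1} − 72·6^{k−1} = 5^{k+1} − 2·6^{k+1}.
This completes the inductive step, so t_n = 5^n − 2·6^n for all n ≥ 1.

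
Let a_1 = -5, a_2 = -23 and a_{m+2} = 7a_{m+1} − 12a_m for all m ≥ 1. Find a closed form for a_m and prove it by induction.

Claim: a_m = 3^m − 2·4^m.

Base cases: a_1 = -5 and 3^1 − 2·4^1 = -5; a_2 = -23 and 3^2 − 2·4^2 = -23.
Assume a_j = 3^j − 2·4^j for all 1 ≤ j ≤ r, where r ≥ 2.
Then a_{r+1} = 7a_r − 12a_{r−1} = 7·(3^r − 2·4^r) − 12·(3^{r−1} − 2·4^{r−1}) = (7·3 − 12)3^{r−1} − 2·(7·4 − 12)4^{r−1} = 9·3^{r−1} − 32·4^{r−1} = 3^{r+1} − 2·4^{r+1}.
So the formula holds for r+1, and by strong induction a_m = 3^m − 2·4^m for all m ≥ 1.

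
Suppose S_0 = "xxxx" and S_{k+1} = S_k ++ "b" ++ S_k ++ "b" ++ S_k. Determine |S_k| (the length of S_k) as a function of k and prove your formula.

Claim: |S_k| = 5·3^k − 1.

Base case: |S_0| = 4, and 5·3^0 − 1 = 4.
Assume |S_j| = 5·3^j − 1.
Then |S_{j+1}| = 3|S_j| + 2 = 3(5·3^j − 1) + 2 = 5·3^{j+1} − 3 + 2 = 5·3^{j+1} − 1.
This completes the inductive step, so |S_k| = 5·3^k − 1 for all k ≥ 0.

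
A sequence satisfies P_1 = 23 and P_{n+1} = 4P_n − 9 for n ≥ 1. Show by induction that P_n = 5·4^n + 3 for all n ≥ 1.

Base case: P_1 = 23, and 5·4^1 + 3 = 20 + 3 = 23.
Assume P_r = 5·4^r + 3 for some r ≥ 1.
Then P_{r+1} = 4P_r − 9 = 4·(5·4^r + 3) − 9 = 20·4^r + 12 − 9 = 5·4^{r+1} + 3.
So the formula holds for r+1, and by induction P_n = 5·4^n + 3 for all n ≥ 1.

P_n = 5·4^n + 3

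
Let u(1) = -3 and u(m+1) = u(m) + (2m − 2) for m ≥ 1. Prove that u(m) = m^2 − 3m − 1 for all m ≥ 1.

Base case: u(1) = -3, and 1^2 − 3·1 − 1 = -3.
Assume u(r) = r^2 − 3r − 1.
Then u(r+1) = u(r) + (2r − 2) = (r^2 − 3r − 1) + (2r − 2) = r^2 − r − 3,
and (r+1)^2 − 3·(r+1) − 1 = r^2 − r − 3.
This completes the inductive step, so u(m) = m^2 − 3m − 1 for all m ≥ 1.

u(m) = m^2 − 3m − 1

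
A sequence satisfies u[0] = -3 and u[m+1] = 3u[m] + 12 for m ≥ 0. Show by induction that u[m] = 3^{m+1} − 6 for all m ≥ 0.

Base case: u[0] = -3, and 3^{0+1} − 6 = 3 − 6 = -3.
Assume u[j] = 3^{j+1} − 6 for some j ≥ 0.
Then u[j+1] = 3u[j] + 12 = 3·(3^{j+1} − 6) + 12 = 3^{j+2} − 18 + 12 = 3^{j+2} − 6.
So the formula holds for j+1, and by induction u[m] = 3^{m+1} − 6 for all m ≥ 0.

u[m] = 3^{m+1} − 6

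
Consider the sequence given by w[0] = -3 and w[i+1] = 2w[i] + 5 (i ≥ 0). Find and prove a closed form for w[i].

Claim: w[i] = 2^{i+1} − 5.

Base case: w[0] = -3, and 2^{0+1} − 5 = 2 − 5 = -3.
Assume w[m] = 2^{m+1} − 5 for some m ≥ 0.
Then w[m+1] = 2w[m] + 5 = 2·(2^{m+1} − 5) + 5 = 2^{m+2} − 10 + 5 = 2^{m+2} − 5.
Hence w[i] = 2^{i+1} − 5 for every i ≥ 0, by induction.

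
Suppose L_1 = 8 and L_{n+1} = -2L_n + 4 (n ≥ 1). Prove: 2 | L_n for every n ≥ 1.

Base case: L_1 = 8 = 2·4, so 2 | L_1.
Assume 2 | L_j, so L_j = 2t for some integer t.
Then L_{j+1} = -2L_j + 4 = -2·(2t) + 4 = 2(-2t + 2), so 2 | L_{j+1}.
Hence 2 | L_n for every n ≥ 1, by induction.

2 | L_n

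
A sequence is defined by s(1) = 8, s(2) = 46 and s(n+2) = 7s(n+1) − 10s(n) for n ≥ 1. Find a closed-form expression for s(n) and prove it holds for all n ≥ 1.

Claim: s(n) = -2^n + 2·5^n.

Base cases: s(1) = 8 and -2^1 + 2·5^1 = 8; s(2) = 46 and -2^2 + 2·5^2 = 46.
Assume s(i) = -2^i + 2·5^i for all 1 ≤ i ≤ j, where j ≥ 2.
Then s(j+1) = 7s(j) − 10s(j−1) = 7·(-2^j + 2·5^j) − 10·(-2^{j−1} + 2·5^{j−1}) = -(7·2 − 10)2^{j−1} + 2·(7·5 − 10)5^{j−1} = -4·2^{j−1} + 50·5^{j−1} = -2^{j+1} + 2·5^{j+1}.
By strong induction, s(n) = -2^n + 2·5^n for all n ≥ 1.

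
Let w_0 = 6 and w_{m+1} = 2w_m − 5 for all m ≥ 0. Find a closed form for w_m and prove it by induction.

Claim: w_m = 2^m + 5.

Base case: w_0 = 6, and 2^0 + 5 = 1 + 5 = 6.
Assume w_k = 2^k + 5 for some k ≥ 0.
Then w_{k+1} = 2w_k − 5 = 2·(2^k + 5) − 5 = 2^{k+1} + 10 − 5 = 2^{k+1} + 5.
This completes the inductive step, so w_m = 2^m + 5 for all m ≥ 0.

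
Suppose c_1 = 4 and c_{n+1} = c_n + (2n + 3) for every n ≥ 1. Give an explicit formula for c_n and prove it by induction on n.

Claim: c_n = n^2 + 2n + 1.

Base case: c_1 = 4, and 1^2 + 2·1 + 1 = 4.
Assume c_j = j^2 + 2j + 1.
Then c_{j+1} = c_j + (2j + 3) = (j^2 + 2j + 1) + (2j + 3) = j^2 + 4j + 4,
and (j+1)^2 + 2·(j+1) + 1 = j^2 + 4j + 4.
Hence c_n = n^2 + 2n + 1 for every n ≥ 1, by induction.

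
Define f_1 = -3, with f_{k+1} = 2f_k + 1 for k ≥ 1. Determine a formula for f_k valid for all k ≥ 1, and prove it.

Claim: f_k = -2^k − 1.

Base case: f_1 = -3, and -2^1 − 1 = -2 − 1 = -3.
Assume f_j = -2^j − 1 for some j ≥ 1.
Then f_{j+1} = 2f_j + 1 = 2·(-2^j − 1) + 1 = -2^{j+1} − 2 + 1 = -2^{j+1} − 1.
Hence f_k = -2^k − 1 for every k ≥ 1, by induction.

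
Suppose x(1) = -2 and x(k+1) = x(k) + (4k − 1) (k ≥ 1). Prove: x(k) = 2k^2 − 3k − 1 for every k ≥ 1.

Base case: x(1) = -2, and 2·1^2 − 3·1 − 1 = -2.
Assume x(m) = 2m^2 − 3m − 1.
Then x(m+1) = x(m) + (4m − 1) = (2m^2 − 3m − 1) + (4m − 1) = 2m^2 + m − 2,
and 2·(m+1)^2 − 3·(m+1) − 1 = 2m^2 + m − 2.
Hence x(k) = 2k^2 − 3k − 1 for every k ≥ 1, by induction.

x(k) = 2k^2 − 3k − 1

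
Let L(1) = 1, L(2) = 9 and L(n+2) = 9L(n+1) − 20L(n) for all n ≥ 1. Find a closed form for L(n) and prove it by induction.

Claim: L(n) = -4^n + 5^n.

Base cases: L(1) = 1 and -4^1 + 5^1 = 1; L(2) = 9 and -4^2 + 5^2 = 9.
Assume L(j) = -4^j + 5^j for all 1 ≤ j ≤ k, where k ≥ 2.
Then L(k+1) = 9L(k) − 20L(k−1) = 9·(-4^k + 5^k) − 20·(-4^{k−1} + 5^{k−1}) = -(9·4 − 20)4^{k−1} + (9·5 − 20)5^{k−1} = -16·4^{k−1} + 25·5^{k−1} = -4^{k+1} + 5^{k+1}.
So the formula holds for k+1, and by strong induction L(n) = -4^n + 5^n for all n ≥ 1.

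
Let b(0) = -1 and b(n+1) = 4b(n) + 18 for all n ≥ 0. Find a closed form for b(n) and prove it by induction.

Claim: b(n) = 5·4^n − 6.

Base case: b(0) = -1, and 5·4^0 − 6 = 5 − 6 = -1.
Assume b(j) = 5·4^j − 6 for some j ≥ 0.
Then b(j+1) = 4b(j) + 18 = 4·(5·4^j − 6) + 18 = 20·4^j − 24 + 18 = 5·4^{j+1} − 6.
Hence b(n) = 5·4^n − 6 for every n ≥ 0, by induction.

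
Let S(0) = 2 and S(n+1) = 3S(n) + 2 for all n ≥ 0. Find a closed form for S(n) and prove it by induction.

Claim: S(n) = 3^{n+1} − 1.

Base case: S(0) = 2, and 3^{0+1} − 1 = 3 − 1 = 2.
Assume S(j) = 3^{j+1} − 1 for some j ≥ 0.
Then S(j+1) = 3S(j) + 2 = 3·(3^{j+1} − 1) + 2 = 3^{j+2} − 3 + 2 = 3^{j+2} − 1.
This completes the inductive step, so S(n) = 3^{n+1} − 1 for all n ≥ 0.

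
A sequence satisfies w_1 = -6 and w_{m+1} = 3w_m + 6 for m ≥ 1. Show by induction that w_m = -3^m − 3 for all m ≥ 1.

Base case: w_1 = -6, and -3^1 − 3 = -3 − 3 = -6.
Assume w_j = -3^j − 3 for some j ≥ 1.
Then w_{j+1} = 3w_j + 6 = 3·(-3^j − 3) + 6 = -3^{j+1} − 9 + 6 = -3^{j+1} − 3.
This completes the inductive step, so w_m = -3^m − 3 for all m ≥ 1.

w_m = -3^m − 3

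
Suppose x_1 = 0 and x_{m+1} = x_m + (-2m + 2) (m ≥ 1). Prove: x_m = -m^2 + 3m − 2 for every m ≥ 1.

Base case: x_1 = 0, and -1^2 + 3·1 − 2 = 0.
Assume x_r = -r^2 + 3r − 2.
Then x_{r+1} = x_r + (-2r + 2) = (-r^2 + 3r − 2) + (-2r + 2) = -r^2 + r,
and -(r+1)^2 + 3·(r+1) − 2 = -r^2 + r.
This completes the inductive step, so x_m = -m^2 + 3m − 2 for all m ≥ 1.

x_m = -m^2 + 3m − 2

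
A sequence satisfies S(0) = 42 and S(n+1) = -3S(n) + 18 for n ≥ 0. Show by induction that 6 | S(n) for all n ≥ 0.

Base case: S(0) = 42 = 6·7, so 6 | S(0).
Assume 6 | S(j), so S(j) = 6t for some integer t.
Then S(j+1) = -3S(j) + 18 = -3·(6t) + 18 = 6(-3t + 3), so 6 | S(j+1).
By induction, 6 | S(n) for all n ≥ 0.

6 | S(n)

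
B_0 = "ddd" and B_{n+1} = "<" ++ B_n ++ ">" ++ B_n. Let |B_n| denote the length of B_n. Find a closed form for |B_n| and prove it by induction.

Claim: |B_n| = 5·2^n − 2.

Base case: |B_0| = 3, and 5·2^0 − 2 = 3.
Assume |B_j| = 5·2^j − 2.
Then |B_{j+1}| = 1 + |B_j| + 1 + |B_j| = 2|B_j| + 2 = 2(5·2^j − 2) + 2 = 5·2^{j+1} − 4 + 2 = 5·2^{j+1} − 2.
Hence |B_n| = 5·2^n − 2 for every n ≥ 0, by induction.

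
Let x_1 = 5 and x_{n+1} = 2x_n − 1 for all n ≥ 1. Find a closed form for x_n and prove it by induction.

Claim: x_n = 2^{n+1} + 1.

Base case: x_1 = 5, and 2^{1+1} + 1 = 4 + 1 = 5.
Assume x_k = 2^{k+1} + 1 for some k ≥ 1.
Then x_{k+1} = 2x_k − 1 = 2·(2^{k+1} + 1) − 1 = 2^{k+2} + 2 − 1 = 2^{k+2} + 1.
Hence x_n = 2^{n+1} + 1 for every n ≥ 1, by induction.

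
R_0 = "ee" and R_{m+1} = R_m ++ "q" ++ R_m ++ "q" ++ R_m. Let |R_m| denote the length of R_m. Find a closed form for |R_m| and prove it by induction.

Claim: |R_m| = 3^{m+1} − 1.

Base case: |R_0| = 2, and 3^{0+1} − 1 = 2.
Assume |R_r| = 3^{r+1} − 1.
Then |R_{r+1}| = 3|R_r| + 2 = 3(3^{r+1} − 1) + 2 = 3^{r+2} − 3 + 2 = 3^{r+2} − 1.
So the formula holds for r+1, and by induction |R_m| = 3^{m+1} − 1 for all m ≥ 0.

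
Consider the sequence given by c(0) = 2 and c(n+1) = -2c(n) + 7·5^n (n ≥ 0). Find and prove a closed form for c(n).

Claim: c(n) = (-2)^n + 5^n.

Base case: c(0) = 2, and (-2)^0 + 5^0 = 1 + 1 = 2.
Assume c(k) = (-2)^k + 5^k for some k ≥ 0.
Then c(k+1) = -2c(k) + 7·5^k = -2·((-2)^k + 5^k) + 7·5^k = (-2)^{k+1} − 2·5^k + 7·5^k = (-2)^{k+1} + 5·5^k = (-2)^{k+1} + 5^{k+1}.
So the formula holds for k+1, and by induction c(n) = (-2)^n + 5^n for all n ≥ 0.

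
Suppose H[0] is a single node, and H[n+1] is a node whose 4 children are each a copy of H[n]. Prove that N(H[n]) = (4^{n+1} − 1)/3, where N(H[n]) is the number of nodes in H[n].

Base case: N(H[0]) = 1, and (4^{0+1} − 1)/3 = 1.
Assume N(H[j]) = (4^{j+1} − 1)/3.
Then N(H[j+1]) = 1 + 4N(H[j]) = 1 + 4·(4^{j+1} − 1)/3 = 1 + (4^{j+2} − 4)/3 = (3 + 4^{j+2} − 4)/3 = (4^{j+2} − 1)/3.
This completes the inductive step, so N(H[n]) = (4^{n+1} − 1)/3 for all n ≥ 0.

N(H[n]) = (4^{n+1} − 1)/3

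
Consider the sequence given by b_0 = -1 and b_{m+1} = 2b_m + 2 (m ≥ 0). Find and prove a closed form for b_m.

Claim: b_m = 2^m − 2.

Base case: b_0 = -1, and 2^0 − 2 = 1 − 2 = -1.
Assume b_k = 2^k − 2 for some k ≥ 0.
Then b_{k+1} = 2b_k + 2 = 2·(2^k − 2) + 2 = 2^{k+1} − 4 + 2 = 2^{k+1} − 2.
This completes the inductive step, so b_m = 2^m − 2 for all m ≥ 0.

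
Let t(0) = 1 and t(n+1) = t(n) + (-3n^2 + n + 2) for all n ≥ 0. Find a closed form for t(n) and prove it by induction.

Claim: t(n) = -n^3 + 2n^2 + n + 1.

Base case: t(0) = 1, and -0^3 + 2·0^2 + 0 + 1 = 1.
Assume t(j) = -j^3 + 2j^2 + j + 1.
Then t(j+1) = t(j) + (-3j^2 + j + 2) = (-j^3 + 2j^2 + j + 1) + (-3j^2 + j + 2) = -j^3 − j^2 + 2j + 3,
and -(j+1)^3 + 2·(j+1)^2 + (j+1) + 1 = -j^3 − j^2 + 2j + 3.
Hence t(n) = -n^3 + 2n^2 + n + 1 for every n ≥ 0, by induction.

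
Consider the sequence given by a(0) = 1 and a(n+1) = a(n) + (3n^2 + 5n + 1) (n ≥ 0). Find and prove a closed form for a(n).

Claim: a(n) = n^3 + n^2 − n + 1.

Base case: a(0) = 1, and 0^3 + 0^2 − 0 + 1 = 1.
Assume a(j) = j^3 + j^2 − j + 1.
Then a(j+1) = a(j) + (3j^2 + 5j + 1) = (j^3 + j^2 − j + 1) + (3j^2 + 5j + 1) = j^3 + 4j^2 + 4j + 2,
and (j+1)^3 + (j+1)^2 − (j+1) + 1 = j^3 + 4j^2 + 4j + 2.
Hence a(n) = n^3 + n^2 − n + 1 for every n ≥ 0, by induction.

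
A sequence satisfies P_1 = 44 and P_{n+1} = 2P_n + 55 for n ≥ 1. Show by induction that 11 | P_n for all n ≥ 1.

Base case: P_1 = 44 = 11·4, so 11 | P_1.
Assume 11 | P_m, so P_m = 11t for some integer t.
Then P_{m+1} = 2P_m + 55 = 2·(11t) + 55 = 11(2t + 5), so 11 | P_{m+1}.
This completes the inductive step, so 11 | P_n for all n ≥ 1.

11 | P_n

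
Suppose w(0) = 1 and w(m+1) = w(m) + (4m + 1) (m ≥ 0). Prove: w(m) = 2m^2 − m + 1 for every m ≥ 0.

Base case: w(0) = 1, and 2·0^2 − 0 + 1 = 1.
Assume w(r) = 2r^2 − r + 1.
Then w(r+1) = w(r) + (4r + 1) = (2r^2 − r + 1) + (4r + 1) = 2r^2 + 3r + 2,
and 2·(r+1)^2 − (r+1) + 1 = 2r^2 + 3r + 2.
By induction, w(m) = 2m^2 − m + 1 for all m ≥ 0.

w(m) = 2m^2 − m + 1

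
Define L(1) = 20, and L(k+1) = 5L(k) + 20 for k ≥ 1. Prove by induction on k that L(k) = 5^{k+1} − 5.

Base case: L(1) = 20, and 5^{1+1} − 5 = 25 − 5 = 20.
Assume L(j) = 5^{j+1} − 5 for some j ≥ 1.
Then L(j+1) = 5L(j) + 20 = 5·(5^{j+1} − 5) + 20 = 5^{j+2} − 25 + 20 = 5^{j+2} − 5.
This completes the inductive step, so L(k) = 5^{k+1} − 5 for all k ≥ 1.

L(k) = 5^{k+1} − 5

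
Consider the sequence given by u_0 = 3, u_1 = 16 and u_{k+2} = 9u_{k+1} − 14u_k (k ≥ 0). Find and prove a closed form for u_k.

Claim: u_k = 2·7^k + 2^k.

Base cases: u_0 = 3 and 2·7^0 + 2^0 = 3; u_1 = 16 and 2·7^1 + 2^1 = 16.
Assume u_j = 2·7^j + 2^j for all 0 ≤ j ≤ r, where r ≥ 1.
Then u_{r+1} = 9u_r − 14u_{r−1} = 9·(2·7^r + 2^r) − 14·(2·7^{r−1} + 2^{r−1}) = 2·(9·7 − 14)7^{r−1} + (9·2 − 14)2^{r−1} = 98·7^{r−1} + 4·2^{r−1} = 2·7^{r+1} + 2^{r+1}.
This completes the inductive step, so u_k = 2·7^k + 2^k for all k ≥ 0.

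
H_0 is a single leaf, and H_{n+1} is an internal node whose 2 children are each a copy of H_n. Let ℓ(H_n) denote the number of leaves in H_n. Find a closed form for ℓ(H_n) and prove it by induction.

Claim: ℓ(H_n) = 2^n.

Base case: ℓ(H_0) = 1, and 2^0 = 1.
Assume ℓ(H_r) = 2^r.
Then ℓ(H_{r+1}) = 2·ℓ(H_r) = 2·2^r = 2^{r+1}.
So the formula holds for r+1, and by induction ℓ(H_n) = 2^n for all n ≥ 0.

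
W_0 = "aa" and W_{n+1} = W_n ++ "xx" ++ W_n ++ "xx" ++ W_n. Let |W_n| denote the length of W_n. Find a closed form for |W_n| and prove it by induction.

Claim: |W_n| = 4·3^n − 2.

Base case: |W_0| = 2, and 4·3^0 − 2 = 2.
Assume |W_r| = 4·3^r − 2.
Then |W_{r+1}| = 3|W_r| + 4 = 3(4·3^r − 2) + 4 = 4·3^{r+1} − 6 + 4 = 4·3^{r+1} − 2.
So the formula holds for r+1, and by induction |W_n| = 4·3^n − 2 for all n ≥ 0.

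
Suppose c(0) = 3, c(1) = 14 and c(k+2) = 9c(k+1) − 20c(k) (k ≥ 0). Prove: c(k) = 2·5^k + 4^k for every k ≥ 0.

Base cases: c(0) = 3 and 2·5^0 + 4^0 = 3; c(1) = 14 and 2·5^1 + 4^1 = 14.
Assume c(j) = 2·5^j + 4^j for all 0 ≤ j ≤ m, where m ≥ 1.
Then c(m+1) = 9c(m) − 20c(m−1) = 9·(2·5^m + 4^m) − 20·(2·5^{m−1} + 4^{m−1}) = 2·(9·5 − 20)5^{m−1} + (9·4 − 20)4^{m−1} = 50·5^{m−1} + 16·4^{m−1} = 2·5^{m+1} + 4^{m+1}.
Hence c(k) = 2·5^k + 4^k for every k ≥ 0, by strong induction.

c(k) = 2·5^k + 4^k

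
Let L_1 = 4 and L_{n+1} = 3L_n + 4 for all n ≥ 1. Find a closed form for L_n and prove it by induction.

Claim: L_n = 2·3^n − 2.

Base case: L_1 = 4, and 2·3^1 − 2 = 6 − 2 = 4.
Assume L_k = 2·3^k − 2 for some k ≥ 1.
Then L_{k+1} = 3L_k + 4 = 3·(2·3^k − 2) + 4 = 6·3^k − 6 + 4 = 2·3^{k+1} − 2.
By induction, L_n = 2·3^n − 2 for all n ≥ 1.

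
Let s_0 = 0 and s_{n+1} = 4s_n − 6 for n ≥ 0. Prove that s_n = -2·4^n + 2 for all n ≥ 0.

Base case: s_0 = 0, and -2·4^0 + 2 = -2 + 2 = 0.
Assume s_r = -2·4^r + 2 for some r ≥ 0.
Then s_{r+1} = 4s_r − 6 = 4·(-2·4^r + 2) − 6 = -8·4^r + 8 − 6 = -2·4^{r+1} + 2.
By induction, s_n = -2·4^n + 2 for all n ≥ 0.

s_n = -2·4^n + 2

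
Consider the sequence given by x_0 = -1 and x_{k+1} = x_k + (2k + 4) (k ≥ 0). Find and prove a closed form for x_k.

Claim: x_k = k^2 + 3k − 1.

Base case: x_0 = -1, and 0^2 + 3·0 − 1 = -1.
Assume x_m = m^2 + 3m − 1.
Then x_{m+1} = x_m + (2m + 4) = (m^2 + 3m − 1) + (2m + 4) = m^2 + 5m + 3,
and (m+1)^2 + 3·(m+1) − 1 = m^2 + 5m + 3.
By induction, x_k = k^2 + 3k − 1 for all k ≥ 0.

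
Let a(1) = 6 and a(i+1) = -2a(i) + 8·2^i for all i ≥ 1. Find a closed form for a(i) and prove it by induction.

Claim: a(i) = -(-2)^i + 2·2^i.

Base case: a(1) = 6, and -(-2)^1 + 2·2^1 = 2 + 4 = 6.
Assume a(k) = -(-2)^k + 2·2^k for some k ≥ 1.
Then a(k+1) = -2a(k) + 8·2^k = -2·(-(-2)^k + 2·2^k) + 8·2^k = -(-2)^{k+1} − 4·2^k + 8·2^k = -(-2)^{k+1} + 4·2^k = -(-2)^{k+1} + 2·2^{k+1}.
This completes the inductive step, so a(i) = -(-2)^i + 2·2^i for all i ≥ 1.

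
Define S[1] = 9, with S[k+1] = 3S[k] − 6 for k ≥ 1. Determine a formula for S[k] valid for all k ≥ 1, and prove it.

Claim: S[k] = 2·3^k + 3.

Base case: S[1] = 9, and 2·3^1 + 3 = 6 + 3 = 9.
Assume S[j] = 2·3^j + 3 for some j ≥ 1.
Then S[j+1] = 3S[j] − 6 = 3·(2·3^j + 3) − 6 = 6·3^j + 9 − 6 = 2·3^{j+1} + 3.
So the formula holds for j+1, and by induction S[k] = 2·3^k + 3 for all k ≥ 1.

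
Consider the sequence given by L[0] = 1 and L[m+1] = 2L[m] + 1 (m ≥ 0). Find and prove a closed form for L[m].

Claim: L[m] = 2^{m+1} − 1.

Base case: L[0] = 1, and 2^{0+1} − 1 = 2 − 1 = 1.
Assume L[k] = 2^{k+1} − 1 for some k ≥ 0.
Then L[k+1] = 2L[k] + 1 = 2·(2^{k+1} − 1) + 1 = 2^{k+2} − 2 + 1 = 2^{k+2} − 1.
Hence L[m] = 2^{m+1} − 1 for every m ≥ 0, by induction.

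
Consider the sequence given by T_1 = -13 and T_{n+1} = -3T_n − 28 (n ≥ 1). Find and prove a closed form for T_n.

Claim: T_n = 2·(-3)^n − 7.

Base case: T_1 = -13, and 2·(-3)^1 − 7 = -6 − 7 = -13.
Assume T_j = 2·(-3)^j − 7 for some j ≥ 1.
Then T_{j+1} = -3T_j − 28 = -3·(2·(-3)^j − 7) − 28 = -6·(-3)^j + 21 − 28 = 2·(-3)^{j+1} − 7.
So the formula holds for j+1, and by induction T_n = 2·(-3)^n − 7 for all n ≥ 1.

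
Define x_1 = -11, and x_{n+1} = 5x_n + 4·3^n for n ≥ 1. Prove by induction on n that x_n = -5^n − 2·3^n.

Base case: x_1 = -11, and -5^1 − 2·3^1 = -5 − 6 = -11.
Assume x_k = -5^k − 2·3^k for some k ≥ 1.
Then x_{k+1} = 5x_k + 4·3^k = 5·(-5^k − 2·3^k) + 4·3^k = -5^{k+1} − 10·3^k + 4·3^k = -5^{k+1} − 6·3^k = -5^{k+1} − 2·3^{k+1}.
This completes the inductive step, so x_n = -5^n − 2·3^n for all n ≥ 1.

x_n = -5^n − 2·3^n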